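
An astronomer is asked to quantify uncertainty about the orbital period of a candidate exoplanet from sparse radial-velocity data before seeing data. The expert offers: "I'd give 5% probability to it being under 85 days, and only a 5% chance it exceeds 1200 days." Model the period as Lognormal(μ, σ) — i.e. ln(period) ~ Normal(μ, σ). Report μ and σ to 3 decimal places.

If T ~ Lognormal(μ,σ) then ln T ~ Normal(μ,σ), so the p-quantile of ln T is μ + z_p·σ.
ln(85) = 4.443 and ln(1200) = 7.09; z_{0.05} = -1.645, z_{0.95} = 1.645.
σ = (7.09 − 4.443)/(1.645 − (-1.645)) = 0.805.
μ = 4.443 − (-1.645)·0.805 = 5.766.

μ ≈ 5.766, σ ≈ 0.805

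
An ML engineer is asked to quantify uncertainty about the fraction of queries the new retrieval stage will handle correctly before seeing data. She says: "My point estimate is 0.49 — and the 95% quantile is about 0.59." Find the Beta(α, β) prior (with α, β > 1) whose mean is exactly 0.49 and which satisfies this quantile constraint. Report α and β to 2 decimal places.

α ≈ 32.82, β ≈ 34.16

With mean 0.49 fixed, write α = 0.49s, β = 0.51s where s = α+β.
Need P(θ < 0.59) = 0.95 under Beta(0.49s, 0.51s). Normal approximation: (q−m)/√(m(1−m)/s) ≈ z_{0.95} = 1.64, so s ≈ 0.49·0.51·(1.64)²/(0.59−0.49)² = 67.6.
At s = 67.6: P(θ<0.59) ≈ 0.951. Adjusting to match 0.95 gives s ≈ 66.98.
So α = 0.49·66.98 ≈ 32.82, β = 0.51·66.98 ≈ 34.16.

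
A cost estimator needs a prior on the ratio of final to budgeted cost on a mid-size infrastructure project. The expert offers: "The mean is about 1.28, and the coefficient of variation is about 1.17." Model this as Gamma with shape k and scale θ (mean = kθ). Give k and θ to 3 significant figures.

For Gamma(k, scale θ): mean = kθ, variance = kθ², so CV = 1/√k.
CV = 1.17, hence k = 1/CV² = 0.731.
Then θ = mean/k = 1.28/0.731 = 1.75.

k ≈ 0.731, θ ≈ 1.75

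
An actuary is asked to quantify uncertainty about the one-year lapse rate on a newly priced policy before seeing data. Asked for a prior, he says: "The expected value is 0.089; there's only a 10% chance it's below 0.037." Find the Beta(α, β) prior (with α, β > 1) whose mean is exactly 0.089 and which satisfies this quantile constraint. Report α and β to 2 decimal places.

With mean 0.089 fixed, write α = 0.089s, β = 0.911s where s = α+β.
Need P(θ < 0.037) = 0.1 under Beta(0.089s, 0.911s). Normal approximation: (q−m)/√(m(1−m)/s) ≈ z_{0.1} = -1.28, so s ≈ 0.089·0.911·(-1.28)²/(0.037−0.089)² = 49.2.
At s = 49.2: P(θ<0.037) ≈ 0.068. Adjusting to match 0.1 gives s ≈ 38.41.
So α = 0.089·38.41 ≈ 3.42, β = 0.911·38.41 ≈ 34.99.

α ≈ 3.42, β ≈ 34.99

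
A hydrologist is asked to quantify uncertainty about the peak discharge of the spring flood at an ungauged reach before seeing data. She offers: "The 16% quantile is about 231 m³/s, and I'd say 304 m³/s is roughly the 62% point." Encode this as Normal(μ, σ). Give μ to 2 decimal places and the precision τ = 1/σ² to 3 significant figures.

For Normal(μ,σ), the p-quantile is μ + z_p·σ. Here z_{0.16} = -0.9945, z_{0.62} = 0.3055.
So 231 = μ − 0.9945σ and 304 = μ + 0.3055σ.
Subtracting: σ = (304 − 231)/(0.3055 − (-0.9945)) = 56.16.
Then μ = 231 − (-0.9945)·56.16 = 286.85.
Precision τ = 1/σ² = 1/56.16² = 0.000317.

μ = 286.85, τ = 0.000317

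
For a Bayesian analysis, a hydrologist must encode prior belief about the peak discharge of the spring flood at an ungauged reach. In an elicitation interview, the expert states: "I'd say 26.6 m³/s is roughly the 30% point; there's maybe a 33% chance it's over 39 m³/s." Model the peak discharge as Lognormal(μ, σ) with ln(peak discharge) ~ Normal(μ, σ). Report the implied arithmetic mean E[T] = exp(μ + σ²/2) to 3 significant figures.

If T ~ Lognormal(μ,σ) then ln T ~ Normal(μ,σ), so the p-quantile of ln T is μ + z_p·σ.
ln(26.6) = 3.281 and ln(39) = 3.664; z_{0.3} = -0.5244, z_{0.67} = 0.4399.
σ = (3.664 − 3.281)/(0.4399 − (-0.5244)) = 0.397.
μ = 3.281 − (-0.5244)·0.397 = 3.489.
E[T] = exp(μ + σ²/2) = exp(3.489 + 0.0787) = 35.4 m³/s.

E[T] ≈ 35.4 m³/s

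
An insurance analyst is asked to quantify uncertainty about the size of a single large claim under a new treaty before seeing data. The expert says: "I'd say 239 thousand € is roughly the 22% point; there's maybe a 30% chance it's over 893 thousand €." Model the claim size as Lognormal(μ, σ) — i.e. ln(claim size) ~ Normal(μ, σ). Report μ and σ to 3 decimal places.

μ ≈ 6.261, σ ≈ 1.017

If T ~ Lognormal(μ,σ) then ln T ~ Normal(μ,σ), so the p-quantile of ln T is μ + z_p·σ.
ln(239) = 5.476 and ln(893) = 6.795; z_{0.22} = -0.7722, z_{0.7} = 0.5244.
σ = (6.795 − 5.476)/(0.5244 − (-0.7722)) = 1.017.
μ = 5.476 − (-0.7722)·1.017 = 6.261.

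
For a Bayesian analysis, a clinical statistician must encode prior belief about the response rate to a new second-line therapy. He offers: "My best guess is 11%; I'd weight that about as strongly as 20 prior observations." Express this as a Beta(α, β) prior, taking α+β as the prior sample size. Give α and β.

Under the effective-sample-size interpretation, Beta(α, β) has prior mean α/(α+β) and prior sample size α+β.
So α+β = 20 and α/(α+β) = 0.11, giving α = 0.11·20 = 2.2 and β = 20 − 2.2 = 17.8.

α = 2.2, β = 17.8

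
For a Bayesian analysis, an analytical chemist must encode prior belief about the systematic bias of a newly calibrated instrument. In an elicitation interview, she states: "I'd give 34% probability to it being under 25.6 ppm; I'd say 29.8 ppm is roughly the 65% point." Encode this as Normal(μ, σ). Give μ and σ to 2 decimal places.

μ = 27.77, σ = 5.26

The p-quantile of Normal(μ,σ) is μ + z_p·σ, with z_{0.34} = -0.4125 and z_{0.65} = 0.3853.
Eliminate σ: μ = (z₂·x₁ − z₁·x₂)/(z₂ − z₁) = (0.3853·25.6 − (-0.4125)·29.8)/0.7978 = 27.77.
Then σ = (x₂ − x₁)/(z₂ − z₁) = (29.8 − 25.6)/0.7978 = 5.26.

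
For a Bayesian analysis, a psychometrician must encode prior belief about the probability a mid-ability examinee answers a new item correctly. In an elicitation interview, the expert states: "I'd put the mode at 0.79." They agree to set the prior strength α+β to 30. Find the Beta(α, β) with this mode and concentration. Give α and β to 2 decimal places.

For α,β > 1 the Beta mode is (α−1)/(α+β−2). With α+β = 30, the mode is (α−1)/28.
Set (α−1)/28 = 0.79 → α = 1 + 0.79·28 = 23.12.
β = 30 − α = 6.88.

α = 23.12, β = 6.88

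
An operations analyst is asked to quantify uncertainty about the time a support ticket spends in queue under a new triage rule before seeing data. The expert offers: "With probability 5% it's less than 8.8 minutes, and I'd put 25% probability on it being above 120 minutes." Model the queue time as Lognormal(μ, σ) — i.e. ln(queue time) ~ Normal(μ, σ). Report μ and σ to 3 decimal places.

μ ≈ 4.028, σ ≈ 1.126

If T ~ Lognormal(μ,σ) then ln T ~ Normal(μ,σ), so the p-quantile of ln T is μ + z_p·σ.
ln(8.8) = 2.175 and ln(120) = 4.787; z_{0.05} = -1.645, z_{0.75} = 0.6745.
σ = (4.787 − 2.175)/(0.6745 − (-1.645)) = 1.126.
μ = 2.175 − (-1.645)·1.126 = 4.028.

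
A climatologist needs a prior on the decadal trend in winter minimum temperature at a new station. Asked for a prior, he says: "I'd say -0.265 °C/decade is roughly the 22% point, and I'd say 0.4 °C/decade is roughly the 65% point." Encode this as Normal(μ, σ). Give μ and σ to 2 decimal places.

The p-quantile of Normal(μ,σ) is μ + z_p·σ, with z_{0.22} = -0.7722 and z_{0.65} = 0.3853.
Eliminate σ: μ = (z₂·x₁ − z₁·x₂)/(z₂ − z₁) = (0.3853·-0.265 − (-0.7722)·0.4)/1.158 = 0.18.
Then σ = (x₂ − x₁)/(z₂ − z₁) = (0.4 − -0.265)/1.158 = 0.57.

μ = 0.18, σ = 0.57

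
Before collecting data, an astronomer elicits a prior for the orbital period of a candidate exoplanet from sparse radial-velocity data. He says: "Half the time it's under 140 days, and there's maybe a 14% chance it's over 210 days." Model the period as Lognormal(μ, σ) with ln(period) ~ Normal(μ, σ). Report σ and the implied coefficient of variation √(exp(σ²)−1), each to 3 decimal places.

If T ~ Lognormal(μ,σ) then ln T ~ Normal(μ,σ), so the p-quantile of ln T is μ + z_p·σ.
ln(140) = 4.942 and ln(210) = 5.347; z_{0.5} = 0, z_{0.86} = 1.08.
σ = (5.347 − 4.942)/(1.08 − (0)) = 0.375.
μ = 4.942 − (0)·0.375 = 4.942.
CV = √(exp(σ²)−1) = √(exp(0.1409)−1) = 0.389.

σ ≈ 0.375, CV ≈ 0.389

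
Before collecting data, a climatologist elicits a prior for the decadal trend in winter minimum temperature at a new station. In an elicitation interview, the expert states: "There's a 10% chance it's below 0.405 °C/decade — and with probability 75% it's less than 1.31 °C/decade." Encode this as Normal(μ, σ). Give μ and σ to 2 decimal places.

μ = 1.00, σ = 0.46

The p-quantile of Normal(μ,σ) is μ + z_p·σ, with z_{0.1} = -1.282 and z_{0.75} = 0.6745.
Eliminate σ: μ = (z₂·x₁ − z₁·x₂)/(z₂ − z₁) = (0.6745·0.405 − (-1.282)·1.31)/1.956 = 1.00.
Then σ = (x₂ − x₁)/(z₂ − z₁) = (1.31 − 0.405)/1.956 = 0.46.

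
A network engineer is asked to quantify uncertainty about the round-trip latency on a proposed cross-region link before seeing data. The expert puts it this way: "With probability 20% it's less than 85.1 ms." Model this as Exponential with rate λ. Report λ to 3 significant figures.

λ ≈ 0.00262

P(T < 85.1) = 1 − e^(−λ·85.1) = 0.2, so λ = −ln(1−0.2)/85.1 = −ln(0.8)/85.1 = 0.00262.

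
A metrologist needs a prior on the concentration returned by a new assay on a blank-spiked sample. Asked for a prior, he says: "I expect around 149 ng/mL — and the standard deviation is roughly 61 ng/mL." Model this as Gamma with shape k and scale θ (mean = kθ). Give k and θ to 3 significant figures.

For Gamma(k, scale θ): mean = kθ, variance = kθ², so CV = 1/√k.
CV = SD/mean = 61/149 = 0.4094, hence k = 1/CV² = 5.97.
Then θ = mean/k = 149/5.97 = 25.

k ≈ 5.97, θ ≈ 25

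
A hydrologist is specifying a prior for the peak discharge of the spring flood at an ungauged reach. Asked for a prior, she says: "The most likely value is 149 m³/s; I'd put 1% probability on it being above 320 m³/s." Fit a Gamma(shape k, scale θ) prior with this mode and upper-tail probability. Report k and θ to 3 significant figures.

k ≈ 9.29, θ ≈ 18

Gamma(k,θ) with k>1 has mode (k−1)θ, so θ = 149/(k−1).
Need P(X < 320) = 0.99 with θ tied to k this way. Start at k = 2, θ = 149: P(X<320) ≈ 0.632.
Too low — raise k to concentrate. Iterating converges to k ≈ 9.29.
Then θ = 149/(9.29−1) ≈ 18.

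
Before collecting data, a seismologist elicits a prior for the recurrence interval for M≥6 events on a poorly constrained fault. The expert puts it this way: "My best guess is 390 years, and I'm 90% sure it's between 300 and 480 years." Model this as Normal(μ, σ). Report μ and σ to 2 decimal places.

A symmetric 90% interval runs μ ± z·σ with z = 1.645.
Half-width = 90, so σ = 90/1.645 = 54.72.
μ is the stated best guess, 390.00.

μ = 390.00, σ = 54.72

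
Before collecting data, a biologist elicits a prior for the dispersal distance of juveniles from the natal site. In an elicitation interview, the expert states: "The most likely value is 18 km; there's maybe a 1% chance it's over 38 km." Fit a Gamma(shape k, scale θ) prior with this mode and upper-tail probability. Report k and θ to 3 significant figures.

k ≈ 9.71, θ ≈ 2.07

Gamma(k,θ) with k>1 has mode (k−1)θ, so θ = 18/(k−1).
Need P(X < 38) = 0.99 with θ tied to k this way. Start at k = 2, θ = 18: P(X<38) ≈ 0.623.
Too low — raise k to concentrate. Iterating converges to k ≈ 9.71.
Then θ = 18/(9.71−1) ≈ 2.07.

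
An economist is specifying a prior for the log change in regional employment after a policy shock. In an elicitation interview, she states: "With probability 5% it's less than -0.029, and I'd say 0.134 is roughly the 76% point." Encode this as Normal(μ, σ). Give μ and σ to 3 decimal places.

The p-quantile of Normal(μ,σ) is μ + z_p·σ, with z_{0.05} = -1.645 and z_{0.76} = 0.7063.
Eliminate σ: μ = (z₂·x₁ − z₁·x₂)/(z₂ − z₁) = (0.7063·-0.029 − (-1.645)·0.134)/2.351 = 0.085.
Then σ = (x₂ − x₁)/(z₂ − z₁) = (0.134 − -0.029)/2.351 = 0.069.

μ = 0.085, σ = 0.069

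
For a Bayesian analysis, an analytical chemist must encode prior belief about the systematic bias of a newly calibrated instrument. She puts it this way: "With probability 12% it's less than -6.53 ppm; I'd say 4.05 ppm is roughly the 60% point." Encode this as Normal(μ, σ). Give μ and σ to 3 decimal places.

The p-quantile of Normal(μ,σ) is μ + z_p·σ, with z_{0.12} = -1.175 and z_{0.6} = 0.2533.
Eliminate σ: μ = (z₂·x₁ − z₁·x₂)/(z₂ − z₁) = (0.2533·-6.53 − (-1.175)·4.05)/1.428 = 2.173.
Then σ = (x₂ − x₁)/(z₂ − z₁) = (4.05 − -6.53)/1.428 = 7.407.

μ = 2.173, σ = 7.407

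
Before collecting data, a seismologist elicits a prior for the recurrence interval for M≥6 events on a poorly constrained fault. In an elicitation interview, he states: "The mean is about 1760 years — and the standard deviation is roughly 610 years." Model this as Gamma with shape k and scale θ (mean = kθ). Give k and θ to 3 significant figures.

For Gamma(k, scale θ): mean = kθ, variance = kθ², so CV = 1/√k.
CV = SD/mean = 610/1760 = 0.3466, hence k = 1/CV² = 8.32.
Then θ = mean/k = 1760/8.32 = 211.

k ≈ 8.32, θ ≈ 211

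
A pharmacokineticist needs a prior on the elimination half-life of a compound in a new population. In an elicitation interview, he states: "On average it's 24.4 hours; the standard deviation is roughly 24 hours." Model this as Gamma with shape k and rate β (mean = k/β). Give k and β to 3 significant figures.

k ≈ 1.03, β ≈ 0.0424

For Gamma(k, rate β): mean = k/β, variance = k/β², so CV = 1/√k.
CV = SD/mean = 24/24.4 = 0.9836, hence k = 1/CV² = 1.03.
Then β = k/mean = 1.03/24.4 = 0.0424.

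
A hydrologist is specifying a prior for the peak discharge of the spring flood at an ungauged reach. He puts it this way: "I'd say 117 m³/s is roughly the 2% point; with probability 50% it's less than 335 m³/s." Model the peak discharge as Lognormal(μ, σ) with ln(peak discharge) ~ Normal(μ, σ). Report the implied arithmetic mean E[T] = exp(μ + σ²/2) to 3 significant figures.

If T ~ Lognormal(μ,σ) then ln T ~ Normal(μ,σ), so the p-quantile of ln T is μ + z_p·σ.
ln(117) = 4.762 and ln(335) = 5.814; z_{0.02} = -2.054, z_{0.5} = 0.
σ = (5.814 − 4.762)/(0 − (-2.054)) = 0.512.
μ = 4.762 − (-2.054)·0.512 = 5.814.
E[T] = exp(μ + σ²/2) = exp(5.814 + 0.1312) = 382 m³/s.

E[T] ≈ 382 m³/s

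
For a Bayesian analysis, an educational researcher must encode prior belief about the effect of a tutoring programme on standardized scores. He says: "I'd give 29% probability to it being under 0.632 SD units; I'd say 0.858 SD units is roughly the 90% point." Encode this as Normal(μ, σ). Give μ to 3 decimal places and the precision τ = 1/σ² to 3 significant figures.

μ = 0.700, τ = 65.9

The p-quantile of Normal(μ,σ) is μ + z_p·σ, with z_{0.29} = -0.5534 and z_{0.9} = 1.282.
Eliminate σ: μ = (z₂·x₁ − z₁·x₂)/(z₂ − z₁) = (1.282·0.632 − (-0.5534)·0.858)/1.835 = 0.700.
Then σ = (x₂ − x₁)/(z₂ − z₁) = (0.858 − 0.632)/1.835 = 0.123.
Precision τ = 1/σ² = 1/0.1232² = 65.9.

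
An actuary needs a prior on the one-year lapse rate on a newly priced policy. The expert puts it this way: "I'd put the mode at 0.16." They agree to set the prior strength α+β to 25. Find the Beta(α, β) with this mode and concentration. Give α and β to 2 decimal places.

For α,β > 1 the Beta mode is (α−1)/(α+β−2). With α+β = 25, the mode is (α−1)/23.
Set (α−1)/23 = 0.16 → α = 1 + 0.16·23 = 4.68.
β = 25 − α = 20.32.

α = 4.68, β = 20.32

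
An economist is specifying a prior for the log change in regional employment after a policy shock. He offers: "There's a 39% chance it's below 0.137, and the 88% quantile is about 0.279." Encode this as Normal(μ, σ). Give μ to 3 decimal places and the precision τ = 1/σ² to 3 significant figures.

For Normal(μ,σ), the p-quantile is μ + z_p·σ. Here z_{0.39} = -0.2793, z_{0.88} = 1.175.
So 0.137 = μ − 0.2793σ and 0.279 = μ + 1.175σ.
Subtracting: σ = (0.279 − 0.137)/(1.175 − (-0.2793)) = 0.098.
Then μ = 0.137 − (-0.2793)·0.098 = 0.164.
Precision τ = 1/σ² = 1/0.09764² = 105.

μ = 0.164, τ = 105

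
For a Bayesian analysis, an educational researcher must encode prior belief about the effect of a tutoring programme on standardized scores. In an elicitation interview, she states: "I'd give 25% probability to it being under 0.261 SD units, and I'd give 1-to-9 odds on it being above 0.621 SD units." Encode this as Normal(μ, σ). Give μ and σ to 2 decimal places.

μ = 0.39, σ = 0.18

For Normal(μ,σ), the p-quantile is μ + z_p·σ. Here z_{0.25} = -0.6745, z_{0.9} = 1.282.
So 0.261 = μ − 0.6745σ and 0.621 = μ + 1.282σ.
Subtracting: σ = (0.621 − 0.261)/(1.282 − (-0.6745)) = 0.18.
Then μ = 0.261 − (-0.6745)·0.18 = 0.39.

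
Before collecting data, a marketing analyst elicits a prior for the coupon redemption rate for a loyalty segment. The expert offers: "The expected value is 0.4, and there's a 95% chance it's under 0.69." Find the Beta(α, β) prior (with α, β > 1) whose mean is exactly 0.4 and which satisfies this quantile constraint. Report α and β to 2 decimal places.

With mean 0.4 fixed, write α = 0.4s, β = 0.6s where s = α+β.
Need P(θ < 0.69) = 0.95 under Beta(0.4s, 0.6s). Normal approximation: (q−m)/√(m(1−m)/s) ≈ z_{0.95} = 1.64, so s ≈ 0.4·0.6·(1.64)²/(0.69−0.4)² = 7.7.
At s = 7.7: P(θ<0.69) ≈ 0.951. Adjusting to match 0.95 gives s ≈ 7.62.
So α = 0.4·7.62 ≈ 3.05, β = 0.6·7.62 ≈ 4.57.

α ≈ 3.05, β ≈ 4.57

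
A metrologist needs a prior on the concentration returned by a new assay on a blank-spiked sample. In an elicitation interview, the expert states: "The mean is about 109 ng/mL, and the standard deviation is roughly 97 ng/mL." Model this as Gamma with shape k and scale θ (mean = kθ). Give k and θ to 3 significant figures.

For Gamma(k, scale θ): mean = kθ, variance = kθ², so CV = 1/√k.
CV = SD/mean = 97/109 = 0.8899, hence k = 1/CV² = 1.26.
Then θ = mean/k = 109/1.26 = 86.3.

k ≈ 1.26, θ ≈ 86.3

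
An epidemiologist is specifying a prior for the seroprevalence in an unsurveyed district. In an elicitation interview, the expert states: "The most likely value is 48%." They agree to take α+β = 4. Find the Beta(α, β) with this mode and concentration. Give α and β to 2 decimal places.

α = 1.96, β = 2.04

For α,β > 1 the Beta mode is (α−1)/(α+β−2). With α+β = 4, the mode is (α−1)/2.
Set (α−1)/2 = 0.48 → α = 1 + 0.48·2 = 1.96.
β = 4 − α = 2.04.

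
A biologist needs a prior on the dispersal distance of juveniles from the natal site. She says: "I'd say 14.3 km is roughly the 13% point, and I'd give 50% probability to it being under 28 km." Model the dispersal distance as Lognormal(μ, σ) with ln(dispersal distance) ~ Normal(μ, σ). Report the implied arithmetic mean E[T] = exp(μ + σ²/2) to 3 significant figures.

E[T] ≈ 33.5 km

If T ~ Lognormal(μ,σ) then ln T ~ Normal(μ,σ), so the p-quantile of ln T is μ + z_p·σ.
ln(14.3) = 2.66 and ln(28) = 3.332; z_{0.13} = -1.126, z_{0.5} = 0.
σ = (3.332 − 2.66)/(0 − (-1.126)) = 0.597.
μ = 2.66 − (-1.126)·0.597 = 3.332.
E[T] = exp(μ + σ²/2) = exp(3.332 + 0.1779) = 33.5 km.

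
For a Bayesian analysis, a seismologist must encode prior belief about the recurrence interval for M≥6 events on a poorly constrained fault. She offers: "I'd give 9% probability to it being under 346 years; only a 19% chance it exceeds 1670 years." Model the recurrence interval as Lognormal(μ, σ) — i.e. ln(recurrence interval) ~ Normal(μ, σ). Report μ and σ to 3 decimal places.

If T ~ Lognormal(μ,σ) then ln T ~ Normal(μ,σ), so the p-quantile of ln T is μ + z_p·σ.
ln(346) = 5.846 and ln(1670) = 7.421; z_{0.09} = -1.341, z_{0.81} = 0.8779.
σ = (7.421 − 5.846)/(0.8779 − (-1.341)) = 0.710.
μ = 5.846 − (-1.341)·0.710 = 6.798.

μ ≈ 6.798, σ ≈ 0.710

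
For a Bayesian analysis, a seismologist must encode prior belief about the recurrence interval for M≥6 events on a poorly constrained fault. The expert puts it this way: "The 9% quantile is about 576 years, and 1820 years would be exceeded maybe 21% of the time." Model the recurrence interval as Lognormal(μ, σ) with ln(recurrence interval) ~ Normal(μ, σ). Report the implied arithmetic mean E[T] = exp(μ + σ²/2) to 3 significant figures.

E[T] ≈ 1360 years

If T ~ Lognormal(μ,σ) then ln T ~ Normal(μ,σ), so the p-quantile of ln T is μ + z_p·σ.
ln(576) = 6.356 and ln(1820) = 7.507; z_{0.09} = -1.341, z_{0.79} = 0.8064.
σ = (7.507 − 6.356)/(0.8064 − (-1.341)) = 0.536.
μ = 6.356 − (-1.341)·0.536 = 7.075.
E[T] = exp(μ + σ²/2) = exp(7.075 + 0.1435) = 1360 years.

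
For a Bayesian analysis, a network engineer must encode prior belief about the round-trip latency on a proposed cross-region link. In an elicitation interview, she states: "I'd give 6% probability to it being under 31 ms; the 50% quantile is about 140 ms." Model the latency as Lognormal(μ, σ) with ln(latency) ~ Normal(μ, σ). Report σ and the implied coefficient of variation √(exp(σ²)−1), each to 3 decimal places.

If T ~ Lognormal(μ,σ) then ln T ~ Normal(μ,σ), so the p-quantile of ln T is μ + z_p·σ.
ln(31) = 3.434 and ln(140) = 4.942; z_{0.06} = -1.555, z_{0.5} = 0.
σ = (4.942 − 3.434)/(0 − (-1.555)) = 0.970.
μ = 3.434 − (-1.555)·0.970 = 4.942.
CV = √(exp(σ²)−1) = √(exp(0.9403)−1) = 1.249.

σ ≈ 0.970, CV ≈ 1.249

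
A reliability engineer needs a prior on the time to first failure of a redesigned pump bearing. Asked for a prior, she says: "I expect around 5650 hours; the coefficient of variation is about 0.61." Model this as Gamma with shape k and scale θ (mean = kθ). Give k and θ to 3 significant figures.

For Gamma(k, scale θ): mean = kθ, variance = kθ², so CV = 1/√k.
CV = 0.61, hence k = 1/CV² = 2.69.
Then θ = mean/k = 5650/2.69 = 2100.

k ≈ 2.69, θ ≈ 2100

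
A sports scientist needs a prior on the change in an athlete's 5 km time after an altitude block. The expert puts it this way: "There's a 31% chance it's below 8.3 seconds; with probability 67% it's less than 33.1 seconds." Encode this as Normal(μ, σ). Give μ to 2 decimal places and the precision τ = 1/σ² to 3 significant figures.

The p-quantile of Normal(μ,σ) is μ + z_p·σ, with z_{0.31} = -0.4959 and z_{0.67} = 0.4399.
Eliminate σ: μ = (z₂·x₁ − z₁·x₂)/(z₂ − z₁) = (0.4399·8.3 − (-0.4959)·33.1)/0.9358 = 21.44.
Then σ = (x₂ − x₁)/(z₂ − z₁) = (33.1 − 8.3)/0.9358 = 26.50.
Precision τ = 1/σ² = 1/26.5² = 0.00142.

μ = 21.44, τ = 0.00142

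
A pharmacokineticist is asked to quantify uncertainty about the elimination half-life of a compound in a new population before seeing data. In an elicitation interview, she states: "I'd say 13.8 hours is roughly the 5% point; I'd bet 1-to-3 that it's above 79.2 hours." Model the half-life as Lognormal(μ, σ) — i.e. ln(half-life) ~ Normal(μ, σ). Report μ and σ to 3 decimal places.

If T ~ Lognormal(μ,σ) then ln T ~ Normal(μ,σ), so the p-quantile of ln T is μ + z_p·σ.
ln(13.8) = 2.625 and ln(79.2) = 4.372; z_{0.05} = -1.645, z_{0.75} = 0.6745.
σ = (4.372 − 2.625)/(0.6745 − (-1.645)) = 0.753.
μ = 2.625 − (-1.645)·0.753 = 3.864.

μ ≈ 3.864, σ ≈ 0.753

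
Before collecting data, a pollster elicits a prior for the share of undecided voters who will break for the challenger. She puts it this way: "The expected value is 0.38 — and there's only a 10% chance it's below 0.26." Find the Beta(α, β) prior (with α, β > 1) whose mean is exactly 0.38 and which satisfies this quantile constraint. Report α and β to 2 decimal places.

With mean 0.38 fixed, write α = 0.38s, β = 0.62s where s = α+β.
Need P(θ < 0.26) = 0.1 under Beta(0.38s, 0.62s). Normal approximation: (q−m)/√(m(1−m)/s) ≈ z_{0.1} = -1.28, so s ≈ 0.38·0.62·(-1.28)²/(0.26−0.38)² = 26.9.
At s = 26.9: P(θ<0.26) ≈ 0.094. Adjusting to match 0.1 gives s ≈ 25.53.
So α = 0.38·25.53 ≈ 9.70, β = 0.62·25.53 ≈ 15.83.

α ≈ 9.70, β ≈ 15.83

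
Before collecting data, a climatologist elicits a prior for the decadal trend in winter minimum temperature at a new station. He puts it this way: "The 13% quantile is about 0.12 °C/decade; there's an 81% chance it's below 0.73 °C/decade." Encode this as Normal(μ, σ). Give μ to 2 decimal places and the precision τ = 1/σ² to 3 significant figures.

μ = 0.46, τ = 10.8

For Normal(μ,σ), the p-quantile is μ + z_p·σ. Here z_{0.13} = -1.126, z_{0.81} = 0.8779.
So 0.12 = μ − 1.126σ and 0.73 = μ + 0.8779σ.
Subtracting: σ = (0.73 − 0.12)/(0.8779 − (-1.126)) = 0.30.
Then μ = 0.12 − (-1.126)·0.30 = 0.46.
Precision τ = 1/σ² = 1/0.3043² = 10.8.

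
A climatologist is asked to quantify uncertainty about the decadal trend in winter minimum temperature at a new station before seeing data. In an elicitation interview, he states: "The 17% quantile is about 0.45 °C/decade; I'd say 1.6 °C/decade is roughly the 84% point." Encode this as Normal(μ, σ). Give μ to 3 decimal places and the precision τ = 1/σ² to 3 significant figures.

μ = 1.013, τ = 2.87

The p-quantile of Normal(μ,σ) is μ + z_p·σ, with z_{0.17} = -0.9542 and z_{0.84} = 0.9945.
Eliminate σ: μ = (z₂·x₁ − z₁·x₂)/(z₂ − z₁) = (0.9945·0.45 − (-0.9542)·1.6)/1.949 = 1.013.
Then σ = (x₂ − x₁)/(z₂ − z₁) = (1.6 − 0.45)/1.949 = 0.590.
Precision τ = 1/σ² = 1/0.5902² = 2.87.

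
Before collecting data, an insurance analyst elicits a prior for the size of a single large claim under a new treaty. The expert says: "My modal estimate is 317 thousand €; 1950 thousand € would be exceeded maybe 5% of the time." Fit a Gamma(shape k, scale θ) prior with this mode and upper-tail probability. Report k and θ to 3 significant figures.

k ≈ 1.69, θ ≈ 461

Gamma(k,θ) with k>1 has mode (k−1)θ, so θ = 317/(k−1).
Need P(X < 1950) = 0.95 with θ tied to k this way. Start at k = 2, θ = 317: P(X<1950) ≈ 0.985.
Too high — lower k to spread out. Iterating converges to k ≈ 1.69.
Then θ = 317/(1.69−1) ≈ 461.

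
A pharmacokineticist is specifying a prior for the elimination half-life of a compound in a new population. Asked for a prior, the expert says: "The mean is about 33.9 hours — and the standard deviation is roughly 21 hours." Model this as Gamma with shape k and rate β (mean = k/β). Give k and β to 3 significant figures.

k ≈ 2.61, β ≈ 0.0769

For Gamma(k, rate β): mean = k/β, variance = k/β², so CV = 1/√k.
CV = SD/mean = 21/33.9 = 0.6195, hence k = 1/CV² = 2.61.
Then β = k/mean = 2.61/33.9 = 0.0769.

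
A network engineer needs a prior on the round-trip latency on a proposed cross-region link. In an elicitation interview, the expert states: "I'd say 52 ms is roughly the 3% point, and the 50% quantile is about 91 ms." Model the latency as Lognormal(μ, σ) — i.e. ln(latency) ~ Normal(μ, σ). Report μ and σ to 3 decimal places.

If T ~ Lognormal(μ,σ) then ln T ~ Normal(μ,σ), so the p-quantile of ln T is μ + z_p·σ.
ln(52) = 3.951 and ln(91) = 4.511; z_{0.03} = -1.881, z_{0.5} = 0.
σ = (4.511 − 3.951)/(0 − (-1.881)) = 0.298.
μ = 3.951 − (-1.881)·0.298 = 4.511.

μ ≈ 4.511, σ ≈ 0.298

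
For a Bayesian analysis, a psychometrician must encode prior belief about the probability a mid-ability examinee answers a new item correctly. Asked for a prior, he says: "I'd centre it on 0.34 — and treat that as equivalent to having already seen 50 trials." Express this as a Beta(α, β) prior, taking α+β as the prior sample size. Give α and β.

α = 17, β = 33

Under the effective-sample-size interpretation, Beta(α, β) has prior mean α/(α+β) and prior sample size α+β.
So α+β = 50 and α/(α+β) = 0.34, giving α = 0.34·50 = 17 and β = 50 − 17 = 33.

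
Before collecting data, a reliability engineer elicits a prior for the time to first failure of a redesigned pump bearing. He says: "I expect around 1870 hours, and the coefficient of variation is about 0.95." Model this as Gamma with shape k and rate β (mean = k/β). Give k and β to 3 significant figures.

k ≈ 1.11, β ≈ 0.000593

For Gamma(k, rate β): mean = k/β, variance = k/β², so CV = 1/√k.
CV = 0.95, hence k = 1/CV² = 1.11.
Then β = k/mean = 1.11/1870 = 0.000593.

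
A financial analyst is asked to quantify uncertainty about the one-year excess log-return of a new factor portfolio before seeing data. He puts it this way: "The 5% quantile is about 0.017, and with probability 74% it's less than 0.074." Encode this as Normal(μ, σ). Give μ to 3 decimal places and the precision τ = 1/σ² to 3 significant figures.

The p-quantile of Normal(μ,σ) is μ + z_p·σ, with z_{0.05} = -1.645 and z_{0.74} = 0.6433.
Eliminate σ: μ = (z₂·x₁ − z₁·x₂)/(z₂ − z₁) = (0.6433·0.017 − (-1.645)·0.074)/2.288 = 0.058.
Then σ = (x₂ − x₁)/(z₂ − z₁) = (0.074 − 0.017)/2.288 = 0.025.
Precision τ = 1/σ² = 1/0.02491² = 1610.

μ = 0.058, τ = 1610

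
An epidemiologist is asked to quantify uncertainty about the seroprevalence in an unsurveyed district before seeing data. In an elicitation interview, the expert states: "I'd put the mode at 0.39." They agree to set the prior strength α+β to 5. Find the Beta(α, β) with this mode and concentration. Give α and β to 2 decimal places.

For α,β > 1 the Beta mode is (α−1)/(α+β−2). With α+β = 5, the mode is (α−1)/3.
Set (α−1)/3 = 0.39 → α = 1 + 0.39·3 = 2.17.
β = 5 − α = 2.83.

α = 2.17, β = 2.83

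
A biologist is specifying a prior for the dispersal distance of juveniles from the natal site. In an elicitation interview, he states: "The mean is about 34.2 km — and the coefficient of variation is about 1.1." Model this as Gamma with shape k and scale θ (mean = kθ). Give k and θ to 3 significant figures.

For Gamma(k, scale θ): mean = kθ, variance = kθ², so CV = 1/√k.
CV = 1.1, hence k = 1/CV² = 0.826.
Then θ = mean/k = 34.2/0.826 = 41.4.

k ≈ 0.826, θ ≈ 41.4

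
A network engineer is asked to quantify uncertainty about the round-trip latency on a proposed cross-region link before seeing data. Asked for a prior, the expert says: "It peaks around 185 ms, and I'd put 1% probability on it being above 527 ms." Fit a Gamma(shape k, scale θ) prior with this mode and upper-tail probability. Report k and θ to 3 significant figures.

Gamma(k,θ) with k>1 has mode (k−1)θ, so θ = 185/(k−1).
Need P(X < 527) = 0.99 with θ tied to k this way. Start at k = 2, θ = 185: P(X<527) ≈ 0.777.
Too low — raise k to concentrate. Iterating converges to k ≈ 5.16.
Then θ = 185/(5.16−1) ≈ 44.5.

k ≈ 5.16, θ ≈ 44.5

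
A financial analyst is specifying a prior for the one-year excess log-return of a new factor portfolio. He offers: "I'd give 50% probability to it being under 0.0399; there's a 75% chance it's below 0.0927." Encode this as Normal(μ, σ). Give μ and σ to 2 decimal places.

For Normal(μ,σ), the p-quantile is μ + z_p·σ. Here z_{0.5} = 0, z_{0.75} = 0.6745.
So 0.0399 = μ + 0σ and 0.0927 = μ + 0.6745σ.
Subtracting: σ = (0.0927 − 0.0399)/(0.6745 − (0)) = 0.08.
Then μ = 0.0399 − (0)·0.08 = 0.04.

μ = 0.04, σ = 0.08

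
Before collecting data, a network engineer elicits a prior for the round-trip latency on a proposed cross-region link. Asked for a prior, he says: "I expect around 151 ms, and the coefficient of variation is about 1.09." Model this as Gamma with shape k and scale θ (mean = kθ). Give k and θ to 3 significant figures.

k ≈ 0.842, θ ≈ 179

For Gamma(k, scale θ): mean = kθ, variance = kθ², so CV = 1/√k.
CV = 1.09, hence k = 1/CV² = 0.842.
Then θ = mean/k = 151/0.842 = 179.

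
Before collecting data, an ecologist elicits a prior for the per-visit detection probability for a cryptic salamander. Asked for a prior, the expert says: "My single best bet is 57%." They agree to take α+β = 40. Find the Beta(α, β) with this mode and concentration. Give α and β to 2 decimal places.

α = 22.66, β = 17.34

For α,β > 1 the Beta mode is (α−1)/(α+β−2). With α+β = 40, the mode is (α−1)/38.
Set (α−1)/38 = 0.57 → α = 1 + 0.57·38 = 22.66.
β = 40 − α = 17.34.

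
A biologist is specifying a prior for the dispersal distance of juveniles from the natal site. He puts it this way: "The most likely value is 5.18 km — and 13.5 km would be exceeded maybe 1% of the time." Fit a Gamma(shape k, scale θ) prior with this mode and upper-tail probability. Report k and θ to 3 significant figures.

k ≈ 6.07, θ ≈ 1.02

Gamma(k,θ) with k>1 has mode (k−1)θ, so θ = 5.18/(k−1).
Need P(X < 13.5) = 0.99 with θ tied to k this way. Start at k = 2, θ = 5.18: P(X<13.5) ≈ 0.734.
Too low — raise k to concentrate. Iterating converges to k ≈ 6.07.
Then θ = 5.18/(6.07−1) ≈ 1.02.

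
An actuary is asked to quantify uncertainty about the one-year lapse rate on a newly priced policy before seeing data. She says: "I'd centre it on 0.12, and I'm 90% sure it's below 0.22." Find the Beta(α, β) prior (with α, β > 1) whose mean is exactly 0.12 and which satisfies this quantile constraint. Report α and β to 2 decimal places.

With mean 0.12 fixed, write α = 0.12s, β = 0.88s where s = α+β.
Need P(θ < 0.22) = 0.9 under Beta(0.12s, 0.88s). Normal approximation: (q−m)/√(m(1−m)/s) ≈ z_{0.9} = 1.28, so s ≈ 0.12·0.88·(1.28)²/(0.22−0.12)² = 17.3.
At s = 17.3: P(θ<0.22) ≈ 0.893. Adjusting to match 0.9 gives s ≈ 18.89.
So α = 0.12·18.89 ≈ 2.27, β = 0.88·18.89 ≈ 16.62.

α ≈ 2.27, β ≈ 16.62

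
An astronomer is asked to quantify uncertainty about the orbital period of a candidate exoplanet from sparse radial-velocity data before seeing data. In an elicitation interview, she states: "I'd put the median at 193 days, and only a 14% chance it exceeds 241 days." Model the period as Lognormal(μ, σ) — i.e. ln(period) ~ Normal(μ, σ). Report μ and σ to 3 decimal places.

If T ~ Lognormal(μ,σ) then ln T ~ Normal(μ,σ), so the p-quantile of ln T is μ + z_p·σ.
ln(193) = 5.263 and ln(241) = 5.485; z_{0.5} = 0, z_{0.86} = 1.08.
σ = (5.485 − 5.263)/(1.08 − (0)) = 0.206.
μ = 5.263 − (0)·0.206 = 5.263.

μ ≈ 5.263, σ ≈ 0.206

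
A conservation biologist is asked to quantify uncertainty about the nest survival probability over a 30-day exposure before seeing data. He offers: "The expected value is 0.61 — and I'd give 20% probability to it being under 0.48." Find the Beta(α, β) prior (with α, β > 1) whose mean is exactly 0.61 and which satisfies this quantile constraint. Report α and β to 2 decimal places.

α ≈ 5.94, β ≈ 3.80

With mean 0.61 fixed, write α = 0.61s, β = 0.39s where s = α+β.
Need P(θ < 0.48) = 0.2 under Beta(0.61s, 0.39s). Normal approximation: (q−m)/√(m(1−m)/s) ≈ z_{0.2} = -0.842, so s ≈ 0.61·0.39·(-0.842)²/(0.48−0.61)² = 10.0.
At s = 10.0: P(θ<0.48) ≈ 0.197. Adjusting to match 0.2 gives s ≈ 9.74.
So α = 0.61·9.74 ≈ 5.94, β = 0.39·9.74 ≈ 3.80.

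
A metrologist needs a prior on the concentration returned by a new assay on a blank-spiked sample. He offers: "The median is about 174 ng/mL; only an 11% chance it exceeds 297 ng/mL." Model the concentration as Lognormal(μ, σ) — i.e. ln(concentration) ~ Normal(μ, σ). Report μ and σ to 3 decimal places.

If T ~ Lognormal(μ,σ) then ln T ~ Normal(μ,σ), so the p-quantile of ln T is μ + z_p·σ.
ln(174) = 5.159 and ln(297) = 5.694; z_{0.5} = 0, z_{0.89} = 1.227.
σ = (5.694 − 5.159)/(1.227 − (0)) = 0.436.
μ = 5.159 − (0)·0.436 = 5.159.

μ ≈ 5.159, σ ≈ 0.436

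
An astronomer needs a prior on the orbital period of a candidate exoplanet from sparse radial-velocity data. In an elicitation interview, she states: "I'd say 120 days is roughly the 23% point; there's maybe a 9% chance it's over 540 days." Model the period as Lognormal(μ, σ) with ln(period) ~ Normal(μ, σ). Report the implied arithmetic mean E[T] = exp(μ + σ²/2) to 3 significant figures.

E[T] ≈ 266 days

If T ~ Lognormal(μ,σ) then ln T ~ Normal(μ,σ), so the p-quantile of ln T is μ + z_p·σ.
ln(120) = 4.787 and ln(540) = 6.292; z_{0.23} = -0.7388, z_{0.91} = 1.341.
σ = (6.292 − 4.787)/(1.341 − (-0.7388)) = 0.723.
μ = 4.787 − (-0.7388)·0.723 = 5.322.
E[T] = exp(μ + σ²/2) = exp(5.322 + 0.2615) = 266 days.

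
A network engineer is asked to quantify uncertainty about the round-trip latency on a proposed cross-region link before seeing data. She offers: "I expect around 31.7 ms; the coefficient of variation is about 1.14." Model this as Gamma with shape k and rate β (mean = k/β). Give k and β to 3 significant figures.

For Gamma(k, rate β): mean = k/β, variance = k/β², so CV = 1/√k.
CV = 1.14, hence k = 1/CV² = 0.769.
Then β = k/mean = 0.769/31.7 = 0.0243.

k ≈ 0.769, β ≈ 0.0243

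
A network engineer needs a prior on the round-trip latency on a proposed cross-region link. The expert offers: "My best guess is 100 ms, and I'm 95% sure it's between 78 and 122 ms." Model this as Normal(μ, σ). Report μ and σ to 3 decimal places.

μ = 100.000, σ = 11.225

A symmetric 95% interval runs μ ± z·σ with z = 1.96.
Half-width = 22, so σ = 22/1.96 = 11.225.
μ is the stated best guess, 100.000.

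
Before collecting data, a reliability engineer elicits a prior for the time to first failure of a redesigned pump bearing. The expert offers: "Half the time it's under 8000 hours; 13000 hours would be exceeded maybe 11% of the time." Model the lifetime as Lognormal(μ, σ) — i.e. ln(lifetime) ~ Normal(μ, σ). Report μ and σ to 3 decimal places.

If T ~ Lognormal(μ,σ) then ln T ~ Normal(μ,σ), so the p-quantile of ln T is μ + z_p·σ.
ln(8000) = 8.987 and ln(13000) = 9.473; z_{0.5} = 0, z_{0.89} = 1.227.
σ = (9.473 − 8.987)/(1.227 − (0)) = 0.396.
μ = 8.987 − (0)·0.396 = 8.987.

μ ≈ 8.987, σ ≈ 0.396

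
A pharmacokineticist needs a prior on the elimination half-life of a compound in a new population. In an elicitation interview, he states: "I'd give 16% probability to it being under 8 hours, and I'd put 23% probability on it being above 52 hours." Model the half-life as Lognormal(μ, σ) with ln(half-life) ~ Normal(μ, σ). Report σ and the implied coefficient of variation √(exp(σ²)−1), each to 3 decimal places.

σ ≈ 1.080, CV ≈ 1.487

If T ~ Lognormal(μ,σ) then ln T ~ Normal(μ,σ), so the p-quantile of ln T is μ + z_p·σ.
ln(8) = 2.079 and ln(52) = 3.951; z_{0.16} = -0.9945, z_{0.77} = 0.7388.
σ = (3.951 − 2.079)/(0.7388 − (-0.9945)) = 1.080.
μ = 2.079 − (-0.9945)·1.080 = 3.153.
CV = √(exp(σ²)−1) = √(exp(1.1662)−1) = 1.487.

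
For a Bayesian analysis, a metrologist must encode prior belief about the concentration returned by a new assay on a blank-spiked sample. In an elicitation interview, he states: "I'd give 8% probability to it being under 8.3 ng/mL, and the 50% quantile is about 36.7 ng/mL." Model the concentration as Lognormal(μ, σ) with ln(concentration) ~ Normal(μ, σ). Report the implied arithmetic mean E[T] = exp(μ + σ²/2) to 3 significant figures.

If T ~ Lognormal(μ,σ) then ln T ~ Normal(μ,σ), so the p-quantile of ln T is μ + z_p·σ.
ln(8.3) = 2.116 and ln(36.7) = 3.603; z_{0.08} = -1.405, z_{0.5} = 0.
σ = (3.603 − 2.116)/(0 − (-1.405)) = 1.058.
μ = 2.116 − (-1.405)·1.058 = 3.603.
E[T] = exp(μ + σ²/2) = exp(3.603 + 0.5596) = 64.2 ng/mL.

E[T] ≈ 64.2 ng/mL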